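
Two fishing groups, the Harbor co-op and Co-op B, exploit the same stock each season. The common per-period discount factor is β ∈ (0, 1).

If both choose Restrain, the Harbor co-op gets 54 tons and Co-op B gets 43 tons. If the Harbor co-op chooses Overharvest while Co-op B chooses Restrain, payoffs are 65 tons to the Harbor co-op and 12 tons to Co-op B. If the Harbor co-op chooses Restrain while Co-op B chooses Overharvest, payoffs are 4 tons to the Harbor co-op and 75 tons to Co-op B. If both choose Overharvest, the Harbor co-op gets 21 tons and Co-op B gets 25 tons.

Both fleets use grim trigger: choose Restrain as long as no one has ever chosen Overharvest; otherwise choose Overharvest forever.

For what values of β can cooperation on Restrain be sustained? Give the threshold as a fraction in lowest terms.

16/25

the Harbor co-op's threshold: (65−54)/(65−21) = 1/4.
Co-op B's threshold: (75−43)/(75−25) = 16/25.
1/4 < 16/25, so Co-op B binds and β* = 16/25.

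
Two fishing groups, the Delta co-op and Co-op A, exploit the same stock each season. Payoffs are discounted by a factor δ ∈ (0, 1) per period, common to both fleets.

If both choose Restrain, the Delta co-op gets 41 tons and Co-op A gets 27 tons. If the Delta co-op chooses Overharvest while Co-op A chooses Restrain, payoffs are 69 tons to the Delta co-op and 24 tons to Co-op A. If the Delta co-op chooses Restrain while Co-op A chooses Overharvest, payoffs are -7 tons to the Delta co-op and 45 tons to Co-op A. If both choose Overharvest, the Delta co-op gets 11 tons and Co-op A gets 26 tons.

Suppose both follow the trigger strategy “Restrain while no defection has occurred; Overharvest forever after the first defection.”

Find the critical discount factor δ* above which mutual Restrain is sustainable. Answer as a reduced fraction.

the Delta co-op's threshold: (69−41)/(69−11) = 14/29.
Co-op A's threshold: (45−27)/(45−26) = 18/19.
14/29 < 18/19, so Co-op A binds and δ* = 18/19.

18/19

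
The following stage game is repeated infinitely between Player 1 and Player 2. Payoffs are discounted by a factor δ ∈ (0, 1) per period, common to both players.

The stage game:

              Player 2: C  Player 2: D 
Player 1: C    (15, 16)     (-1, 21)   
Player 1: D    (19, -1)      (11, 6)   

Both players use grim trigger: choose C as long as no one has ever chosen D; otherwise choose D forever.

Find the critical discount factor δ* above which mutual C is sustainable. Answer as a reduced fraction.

For Player 1: deviation gain 19−15 = 4, per-period punishment loss 15−11 = 4. IC gives δ ≥ 4/8 = 1/2.
For Player 2: gain 5, loss 10 per period, so δ ≥ 5/15 = 1/3.
The tighter constraint is Player 1's, so cooperation needs δ ≥ 1/2.

1/2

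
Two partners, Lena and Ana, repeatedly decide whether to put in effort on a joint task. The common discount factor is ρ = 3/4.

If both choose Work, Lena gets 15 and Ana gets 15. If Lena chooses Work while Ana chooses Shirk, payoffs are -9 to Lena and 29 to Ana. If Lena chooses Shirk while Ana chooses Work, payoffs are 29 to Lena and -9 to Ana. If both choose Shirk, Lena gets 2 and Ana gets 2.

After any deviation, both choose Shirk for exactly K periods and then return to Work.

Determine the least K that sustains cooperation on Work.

Need Σ_{k=1}^{K} ρ^k ≥ (29−15)/(15−2) = 1.0769 at ρ = 3/4.
At K = 1 the sum is 0.7500 < 1.0769; at K = 2 it is 1.3125 ≥ 1.0769.
So the minimum punishment length is K = 2.

2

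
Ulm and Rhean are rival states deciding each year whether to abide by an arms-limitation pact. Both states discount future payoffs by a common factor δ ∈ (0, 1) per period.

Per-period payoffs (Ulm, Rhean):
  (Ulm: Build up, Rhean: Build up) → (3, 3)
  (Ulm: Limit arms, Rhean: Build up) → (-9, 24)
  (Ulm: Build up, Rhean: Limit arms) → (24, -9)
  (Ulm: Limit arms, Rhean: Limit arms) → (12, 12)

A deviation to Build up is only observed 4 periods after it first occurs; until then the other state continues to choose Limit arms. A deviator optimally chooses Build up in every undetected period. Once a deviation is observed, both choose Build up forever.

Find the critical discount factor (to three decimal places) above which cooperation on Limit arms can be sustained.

The best deviation is to choose Build up for all 4 undetected periods, earning 24 each, then 3 forever once detected.
Deviation value: 24(1−δ^4)/(1−δ) + 3δ^4/(1−δ); cooperation value: 12/(1−δ).
IC: 12 ≥ 24(1−δ^4) + 3δ^4 = 24 − 21δ^4.
So δ^4 ≥ 12/21 = 4/7, giving δ ≥ (4/7)^(1/4) ≈ 0.869.

0.869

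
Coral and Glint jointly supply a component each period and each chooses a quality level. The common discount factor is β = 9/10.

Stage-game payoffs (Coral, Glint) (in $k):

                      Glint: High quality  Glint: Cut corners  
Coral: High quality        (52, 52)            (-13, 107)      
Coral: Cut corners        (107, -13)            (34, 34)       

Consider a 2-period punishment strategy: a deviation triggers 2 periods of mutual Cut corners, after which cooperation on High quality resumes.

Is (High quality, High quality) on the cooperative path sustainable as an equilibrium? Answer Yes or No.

No

IC: β+…+β^2 ≥ (107−52)/(52−34) = 55/18.
At β = 9/10: partial sum = 1.7100 < 3.0556. Cooperation not sustainable.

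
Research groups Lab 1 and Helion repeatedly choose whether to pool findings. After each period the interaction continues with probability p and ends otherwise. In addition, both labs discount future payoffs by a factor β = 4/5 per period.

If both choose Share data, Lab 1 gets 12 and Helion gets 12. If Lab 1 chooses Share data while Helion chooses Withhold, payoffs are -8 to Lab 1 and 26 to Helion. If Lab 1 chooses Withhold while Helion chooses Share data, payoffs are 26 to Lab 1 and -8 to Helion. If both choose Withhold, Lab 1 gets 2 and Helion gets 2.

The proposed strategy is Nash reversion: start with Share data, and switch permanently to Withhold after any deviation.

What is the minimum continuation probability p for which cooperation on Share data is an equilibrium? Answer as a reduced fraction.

Expected continuation weight on next period's payoff is β·p = 4/5·p, which plays the role of the discount factor.
Cooperation requires 4/5·p ≥ (26−12)/(26−2) = 7/12, hence p ≥ 35/48.

35/48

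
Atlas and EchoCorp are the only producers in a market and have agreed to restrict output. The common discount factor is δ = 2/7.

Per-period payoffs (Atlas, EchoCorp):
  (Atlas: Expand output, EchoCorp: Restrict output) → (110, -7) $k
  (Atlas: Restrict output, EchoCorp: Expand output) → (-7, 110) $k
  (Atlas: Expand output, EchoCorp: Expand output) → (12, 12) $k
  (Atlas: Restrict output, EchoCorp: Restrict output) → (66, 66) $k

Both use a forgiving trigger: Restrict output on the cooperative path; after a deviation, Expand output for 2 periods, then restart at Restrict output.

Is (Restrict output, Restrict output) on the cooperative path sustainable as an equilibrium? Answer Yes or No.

IC: δ+…+δ^2 ≥ (110−66)/(66−12) = 22/27.
At δ = 2/7: partial sum = 0.3673 < 0.8148. Cooperation not sustainable.

No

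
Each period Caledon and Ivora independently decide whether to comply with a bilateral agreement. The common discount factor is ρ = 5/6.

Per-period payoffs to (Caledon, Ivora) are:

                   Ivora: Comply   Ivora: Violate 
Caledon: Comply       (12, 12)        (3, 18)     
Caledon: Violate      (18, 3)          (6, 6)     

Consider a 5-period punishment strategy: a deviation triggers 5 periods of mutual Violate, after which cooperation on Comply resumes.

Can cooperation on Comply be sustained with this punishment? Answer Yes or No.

Yes

IC: ρ+…+ρ^5 ≥ (18−12)/(12−6) = 1.
At ρ = 5/6: partial sum = 2.9906 ≥ 1.0000. Cooperation sustainable.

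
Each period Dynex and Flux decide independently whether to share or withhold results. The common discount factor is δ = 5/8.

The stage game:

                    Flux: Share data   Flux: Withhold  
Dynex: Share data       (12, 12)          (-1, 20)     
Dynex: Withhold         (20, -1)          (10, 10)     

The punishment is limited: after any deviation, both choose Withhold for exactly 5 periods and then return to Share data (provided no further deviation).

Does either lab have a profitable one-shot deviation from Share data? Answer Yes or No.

Yes

IC: δ+…+δ^5 ≥ (20−12)/(12−10) = 4.
At δ = 5/8: partial sum = 1.5077 < 4.0000. Cooperation not sustainable.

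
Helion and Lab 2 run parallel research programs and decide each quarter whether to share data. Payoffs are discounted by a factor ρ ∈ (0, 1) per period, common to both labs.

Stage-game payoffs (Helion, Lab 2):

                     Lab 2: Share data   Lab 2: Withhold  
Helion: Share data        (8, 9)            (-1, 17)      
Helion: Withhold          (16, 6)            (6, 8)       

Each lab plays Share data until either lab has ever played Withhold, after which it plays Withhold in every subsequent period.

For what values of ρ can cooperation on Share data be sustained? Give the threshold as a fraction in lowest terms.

Helion: cooperation gives 8 each period; deviation gives 16 once then 6 forever.
  8/(1−ρ) ≥ 16 + 6ρ/(1−ρ) ⇒ ρ ≥ 8/10 = 4/5.
Lab 2: cooperation gives 9 each period; deviation gives 17 once then 8 forever.
  ρ ≥ 8/9.
Both must hold, so the binding constraint is Lab 2's: ρ ≥ 8/9.

8/9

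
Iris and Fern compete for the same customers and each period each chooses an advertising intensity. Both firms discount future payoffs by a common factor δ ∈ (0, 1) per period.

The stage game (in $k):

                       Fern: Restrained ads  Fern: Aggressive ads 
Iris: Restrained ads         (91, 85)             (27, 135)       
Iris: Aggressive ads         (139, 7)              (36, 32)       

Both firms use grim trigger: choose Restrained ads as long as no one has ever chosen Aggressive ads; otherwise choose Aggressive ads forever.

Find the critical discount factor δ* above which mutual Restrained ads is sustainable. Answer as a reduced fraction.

Iris: cooperation gives 91 each period; deviation gives 139 once then 36 forever.
  91/(1−δ) ≥ 139 + 36δ/(1−δ) ⇒ δ ≥ 48/103.
Fern: cooperation gives 85 each period; deviation gives 135 once then 32 forever.
  δ ≥ 50/103.
Both must hold, so the binding constraint is Fern's: δ ≥ 50/103.

50/103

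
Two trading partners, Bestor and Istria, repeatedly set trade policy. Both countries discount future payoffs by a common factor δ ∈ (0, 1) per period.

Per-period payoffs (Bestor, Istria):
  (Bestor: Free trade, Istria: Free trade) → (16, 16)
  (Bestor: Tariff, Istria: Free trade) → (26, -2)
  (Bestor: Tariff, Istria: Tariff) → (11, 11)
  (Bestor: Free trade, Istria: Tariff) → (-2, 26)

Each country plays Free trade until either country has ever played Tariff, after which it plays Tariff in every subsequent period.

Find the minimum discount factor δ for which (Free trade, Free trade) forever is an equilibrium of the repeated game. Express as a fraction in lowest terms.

2/3

Under grim trigger the critical discount factor is (T−C)/(T−P) with T = 26, C = 16, P = 11.
δ* = (26−16)/(26−11) = 10/15 = 2/3.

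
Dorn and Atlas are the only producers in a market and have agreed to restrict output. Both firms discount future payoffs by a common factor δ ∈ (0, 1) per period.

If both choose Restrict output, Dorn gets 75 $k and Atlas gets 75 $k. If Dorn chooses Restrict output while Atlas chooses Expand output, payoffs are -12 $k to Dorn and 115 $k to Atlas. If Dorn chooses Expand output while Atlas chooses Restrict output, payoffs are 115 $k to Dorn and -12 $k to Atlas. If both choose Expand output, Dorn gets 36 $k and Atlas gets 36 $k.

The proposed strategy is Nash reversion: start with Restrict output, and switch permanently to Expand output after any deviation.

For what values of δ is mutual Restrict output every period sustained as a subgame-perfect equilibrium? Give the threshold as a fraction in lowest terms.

40/79

Cooperation forever yields 75 each period: 75/(1−δ).
Deviating yields 115 once, then 36 forever: 115 + 36δ/(1−δ).
No profitable deviation requires 75/(1−δ) ≥ 115 + 36δ/(1−δ).
Multiplying by (1−δ): 75 ≥ 115(1−δ) + 36δ = 115 − 79δ.
So 79δ ≥ 40, i.e. δ ≥ 40/79.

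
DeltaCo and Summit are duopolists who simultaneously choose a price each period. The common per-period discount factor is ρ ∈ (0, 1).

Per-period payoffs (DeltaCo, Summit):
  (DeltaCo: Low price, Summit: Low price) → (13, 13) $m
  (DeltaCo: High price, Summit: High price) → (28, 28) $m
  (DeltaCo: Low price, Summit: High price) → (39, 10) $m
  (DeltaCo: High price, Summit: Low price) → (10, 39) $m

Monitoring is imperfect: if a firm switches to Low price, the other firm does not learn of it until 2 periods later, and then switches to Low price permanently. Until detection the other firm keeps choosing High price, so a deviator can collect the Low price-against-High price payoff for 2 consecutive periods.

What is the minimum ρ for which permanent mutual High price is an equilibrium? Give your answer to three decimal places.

Deviating for the 2 undetected periods gains 39−28 = 11 per period over cooperation, then loses 28−13 = 15 per period forever once punishment starts.
Gain: 11(1 + ρ + … + ρ^1); loss: 15·ρ^2/(1−ρ).
No profitable deviation ⇔ 11(1−ρ^2) ≤ 15·ρ^2, i.e. ρ^2 ≥ 11/(11+15) = 11/26.
Hence ρ ≥ (11/26)^(1/2) ≈ 0.650.

0.650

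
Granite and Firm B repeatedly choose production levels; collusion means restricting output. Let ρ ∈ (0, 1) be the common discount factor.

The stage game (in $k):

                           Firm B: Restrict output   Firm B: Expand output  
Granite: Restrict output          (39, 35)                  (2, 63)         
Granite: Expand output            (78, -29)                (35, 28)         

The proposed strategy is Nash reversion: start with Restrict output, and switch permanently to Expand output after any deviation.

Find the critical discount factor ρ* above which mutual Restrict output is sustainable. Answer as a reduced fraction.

39/43

Granite's threshold: (78−39)/(78−35) = 39/43.
Firm B's threshold: (63−35)/(63−28) = 4/5.
39/43 > 4/5, so Granite binds and ρ* = 39/43.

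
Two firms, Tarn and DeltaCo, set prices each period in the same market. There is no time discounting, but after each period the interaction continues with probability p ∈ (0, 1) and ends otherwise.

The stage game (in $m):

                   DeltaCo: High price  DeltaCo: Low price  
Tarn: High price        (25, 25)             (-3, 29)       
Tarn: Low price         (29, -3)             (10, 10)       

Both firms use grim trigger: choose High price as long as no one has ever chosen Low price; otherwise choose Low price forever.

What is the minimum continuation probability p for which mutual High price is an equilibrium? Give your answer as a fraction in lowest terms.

Expected cooperation value is 25 + p·25 + p²·25 + … = 25/(1−p); deviation gives 29 + p·10/(1−p).
25 ≥ 29(1−p) + 10p ⇒ 19p ≥ 4 ⇒ p ≥ 4/19.

4/19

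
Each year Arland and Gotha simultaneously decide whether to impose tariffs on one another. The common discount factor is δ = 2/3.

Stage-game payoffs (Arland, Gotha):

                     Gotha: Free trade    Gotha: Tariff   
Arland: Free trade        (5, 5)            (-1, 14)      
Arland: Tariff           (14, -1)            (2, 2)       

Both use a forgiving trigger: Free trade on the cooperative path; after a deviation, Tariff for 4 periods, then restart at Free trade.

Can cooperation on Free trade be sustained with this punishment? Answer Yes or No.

No

Comparing payoff streams over the 5 periods until play realigns: cooperate → 5(1+δ+…+δ^4); deviate → 14 + 2(δ+…+δ^4).
Cooperation is sustained iff (5−2)(δ+…+δ^4) ≥ 14−5.
δ+…+δ^4 = 2/3·(1−(2/3)^4)/(1−2/3) = 1.6049, and (14−5)/(5−2) = 3.0000.
1.6049 < 3.0000, so cooperation is not sustainable.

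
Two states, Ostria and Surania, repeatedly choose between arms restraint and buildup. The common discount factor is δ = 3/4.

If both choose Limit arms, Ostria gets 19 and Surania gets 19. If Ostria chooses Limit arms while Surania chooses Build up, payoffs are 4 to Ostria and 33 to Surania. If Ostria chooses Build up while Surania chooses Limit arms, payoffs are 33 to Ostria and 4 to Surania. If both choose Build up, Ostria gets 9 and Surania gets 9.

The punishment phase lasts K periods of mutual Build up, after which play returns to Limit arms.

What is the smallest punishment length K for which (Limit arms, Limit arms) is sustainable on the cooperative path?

Need Σ_{k=1}^{K} δ^k ≥ (33−19)/(19−9) = 1.4000 at δ = 3/4.
At K = 2 the sum is 1.3125 < 1.4000; at K = 3 it is 1.7344 ≥ 1.4000.
So the minimum punishment length is K = 3.

3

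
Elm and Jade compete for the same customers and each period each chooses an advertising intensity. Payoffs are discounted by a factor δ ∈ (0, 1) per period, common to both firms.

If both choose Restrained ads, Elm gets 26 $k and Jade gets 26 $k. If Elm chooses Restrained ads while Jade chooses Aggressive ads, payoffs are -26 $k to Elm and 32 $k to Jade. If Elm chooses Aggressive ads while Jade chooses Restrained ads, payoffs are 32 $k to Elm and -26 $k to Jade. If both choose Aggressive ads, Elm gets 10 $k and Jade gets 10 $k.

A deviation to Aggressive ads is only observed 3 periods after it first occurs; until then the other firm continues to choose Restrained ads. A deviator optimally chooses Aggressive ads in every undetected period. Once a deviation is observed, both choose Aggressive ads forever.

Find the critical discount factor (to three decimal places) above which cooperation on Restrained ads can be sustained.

Deviating for the 3 undetected periods gains 32−26 = 6 per period over cooperation, then loses 26−10 = 16 per period forever once punishment starts.
Gain: 6(1 + δ + … + δ^2); loss: 16·δ^3/(1−δ).
No profitable deviation ⇔ 6(1−δ^3) ≤ 16·δ^3, i.e. δ^3 ≥ 6/(6+16) = 3/11.
Hence δ ≥ (3/11)^(1/3) ≈ 0.648.

0.648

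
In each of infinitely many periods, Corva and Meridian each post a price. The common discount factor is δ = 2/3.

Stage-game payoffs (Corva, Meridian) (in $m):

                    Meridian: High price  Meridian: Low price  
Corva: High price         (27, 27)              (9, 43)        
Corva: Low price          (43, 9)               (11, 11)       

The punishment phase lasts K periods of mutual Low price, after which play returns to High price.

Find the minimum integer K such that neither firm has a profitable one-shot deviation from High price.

2

Need Σ_{k=1}^{K} δ^k ≥ (43−27)/(27−11) = 1.0000 at δ = 2/3.
At K = 1 the sum is 0.6667 < 1.0000; at K = 2 it is 1.1111 ≥ 1.0000.
So the minimum punishment length is K = 2.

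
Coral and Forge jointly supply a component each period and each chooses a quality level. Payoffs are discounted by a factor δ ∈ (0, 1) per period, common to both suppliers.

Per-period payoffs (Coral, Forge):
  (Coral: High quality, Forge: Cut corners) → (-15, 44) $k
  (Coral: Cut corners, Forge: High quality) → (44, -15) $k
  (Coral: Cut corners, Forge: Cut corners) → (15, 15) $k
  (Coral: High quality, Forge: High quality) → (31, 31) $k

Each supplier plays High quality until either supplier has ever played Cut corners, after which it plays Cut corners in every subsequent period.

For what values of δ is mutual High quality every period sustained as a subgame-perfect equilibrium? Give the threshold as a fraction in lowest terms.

Under grim trigger the critical discount factor is (T−C)/(T−P) with T = 44, C = 31, P = 15.
δ* = (44−31)/(44−15) = 13/29.

13/29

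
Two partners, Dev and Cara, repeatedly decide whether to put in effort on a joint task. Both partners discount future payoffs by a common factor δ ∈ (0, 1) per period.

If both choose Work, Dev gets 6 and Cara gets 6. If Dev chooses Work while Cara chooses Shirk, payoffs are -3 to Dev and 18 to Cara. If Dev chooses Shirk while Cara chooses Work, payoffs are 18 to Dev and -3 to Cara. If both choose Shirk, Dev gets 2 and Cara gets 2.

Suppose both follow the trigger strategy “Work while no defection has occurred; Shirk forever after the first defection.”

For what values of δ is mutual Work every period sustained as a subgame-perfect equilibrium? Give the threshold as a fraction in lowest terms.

3/4

6/(1−δ) ≥ 18 + 2δ/(1−δ)
6 ≥ 18 − 16δ
δ ≥ 12/16 = 3/4.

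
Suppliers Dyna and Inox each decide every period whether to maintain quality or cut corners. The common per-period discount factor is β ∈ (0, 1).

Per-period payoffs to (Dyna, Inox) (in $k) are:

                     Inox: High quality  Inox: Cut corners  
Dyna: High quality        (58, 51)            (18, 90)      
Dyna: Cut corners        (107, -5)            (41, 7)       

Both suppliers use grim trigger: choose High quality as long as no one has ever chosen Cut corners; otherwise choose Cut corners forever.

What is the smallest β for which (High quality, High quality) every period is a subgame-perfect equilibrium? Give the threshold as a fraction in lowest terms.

49/66

Dyna's threshold: (107−58)/(107−41) = 49/66.
Inox's threshold: (90−51)/(90−7) = 39/83.
49/66 > 39/83, so Dyna binds and β* = 49/66.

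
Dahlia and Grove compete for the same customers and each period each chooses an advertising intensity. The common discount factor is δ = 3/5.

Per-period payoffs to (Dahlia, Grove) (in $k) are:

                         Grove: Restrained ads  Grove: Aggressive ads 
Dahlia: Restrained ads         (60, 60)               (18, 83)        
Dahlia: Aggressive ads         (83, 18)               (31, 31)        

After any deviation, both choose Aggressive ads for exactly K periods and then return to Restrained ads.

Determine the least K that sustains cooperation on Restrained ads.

Need Σ_{k=1}^{K} δ^k ≥ (83−60)/(60−31) = 0.7931 at δ = 3/5.
At K = 1 the sum is 0.6000 < 0.7931; at K = 2 it is 0.9600 ≥ 0.7931.
So the minimum punishment length is K = 2.

2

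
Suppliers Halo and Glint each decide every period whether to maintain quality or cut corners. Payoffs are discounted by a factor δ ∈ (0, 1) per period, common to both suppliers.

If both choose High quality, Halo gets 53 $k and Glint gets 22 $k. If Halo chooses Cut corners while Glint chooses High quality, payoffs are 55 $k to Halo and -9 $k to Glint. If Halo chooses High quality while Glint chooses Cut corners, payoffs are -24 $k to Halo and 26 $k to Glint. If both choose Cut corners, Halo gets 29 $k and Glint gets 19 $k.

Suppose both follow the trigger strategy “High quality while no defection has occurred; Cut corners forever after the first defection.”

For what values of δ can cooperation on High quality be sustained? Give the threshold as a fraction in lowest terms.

4/7

Halo: cooperation gives 53 each period; deviation gives 55 once then 29 forever.
  53/(1−δ) ≥ 55 + 29δ/(1−δ) ⇒ δ ≥ 2/26 = 1/13.
Glint: cooperation gives 22 each period; deviation gives 26 once then 19 forever.
  δ ≥ 4/7.
Both must hold, so the binding constraint is Glint's: δ ≥ 4/7.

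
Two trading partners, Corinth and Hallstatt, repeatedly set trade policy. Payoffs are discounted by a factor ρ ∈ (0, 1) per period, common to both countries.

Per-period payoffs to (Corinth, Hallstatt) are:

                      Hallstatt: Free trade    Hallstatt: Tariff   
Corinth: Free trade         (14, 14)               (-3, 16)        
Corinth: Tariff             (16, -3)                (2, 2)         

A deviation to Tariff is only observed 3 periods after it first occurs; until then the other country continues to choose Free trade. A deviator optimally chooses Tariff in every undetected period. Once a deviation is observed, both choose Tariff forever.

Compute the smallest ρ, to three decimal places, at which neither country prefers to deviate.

0.523

A deviator earns 16 for 3 periods, then 2 forever; cooperating earns 14 forever. Multiplying the IC by (1−ρ):
14 ≥ 16(1−ρ^3) + 2ρ^3, so 14·ρ^3 ≥ 2 and ρ^3 ≥ 1/7.
ρ ≥ (1/7)^(1/3) ≈ 0.523.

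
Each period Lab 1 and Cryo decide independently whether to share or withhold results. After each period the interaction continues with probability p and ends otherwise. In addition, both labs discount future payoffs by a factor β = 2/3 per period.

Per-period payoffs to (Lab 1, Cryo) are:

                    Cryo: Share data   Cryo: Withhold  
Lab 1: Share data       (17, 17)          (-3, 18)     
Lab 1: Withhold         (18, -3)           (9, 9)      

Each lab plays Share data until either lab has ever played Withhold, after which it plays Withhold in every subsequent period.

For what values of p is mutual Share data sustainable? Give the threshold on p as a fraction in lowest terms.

With continuation probability p and discount β, the effective per-period discount factor is βp.
Grim-trigger IC: βp ≥ (18−17)/(18−9) = 1/9.
So p ≥ (1/9)/(2/3) = 1/6.

1/6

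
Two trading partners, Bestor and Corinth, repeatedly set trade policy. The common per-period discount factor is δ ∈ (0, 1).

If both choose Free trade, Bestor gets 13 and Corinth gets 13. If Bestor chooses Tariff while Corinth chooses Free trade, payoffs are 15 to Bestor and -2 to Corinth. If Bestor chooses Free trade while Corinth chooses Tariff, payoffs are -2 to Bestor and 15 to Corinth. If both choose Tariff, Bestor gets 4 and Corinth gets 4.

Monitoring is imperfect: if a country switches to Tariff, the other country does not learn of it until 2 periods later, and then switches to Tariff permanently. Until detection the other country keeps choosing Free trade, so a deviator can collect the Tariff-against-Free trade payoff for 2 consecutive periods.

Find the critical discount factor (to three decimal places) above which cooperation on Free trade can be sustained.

Deviating for the 2 undetected periods gains 15−13 = 2 per period over cooperation, then loses 13−4 = 9 per period forever once punishment starts.
Gain: 2(1 + δ + … + δ^1); loss: 9·δ^2/(1−δ).
No profitable deviation ⇔ 2(1−δ^2) ≤ 9·δ^2, i.e. δ^2 ≥ 2/(2+9) = 2/11.
Hence δ ≥ (2/11)^(1/2) ≈ 0.426.

0.426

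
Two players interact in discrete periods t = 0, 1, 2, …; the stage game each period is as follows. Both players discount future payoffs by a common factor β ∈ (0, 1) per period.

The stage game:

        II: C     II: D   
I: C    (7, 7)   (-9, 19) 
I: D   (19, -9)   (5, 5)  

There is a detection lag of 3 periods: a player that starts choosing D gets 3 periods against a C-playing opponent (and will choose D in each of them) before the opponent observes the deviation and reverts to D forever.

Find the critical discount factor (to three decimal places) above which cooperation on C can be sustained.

0.950

Deviating for the 3 undetected periods gains 19−7 = 12 per period over cooperation, then loses 7−5 = 2 per period forever once punishment starts.
Gain: 12(1 + β + … + β^2); loss: 2·β^3/(1−β).
No profitable deviation ⇔ 12(1−β^3) ≤ 2·β^3, i.e. β^3 ≥ 12/(12+2) = 6/7.
Hence β ≥ (6/7)^(1/3) ≈ 0.950.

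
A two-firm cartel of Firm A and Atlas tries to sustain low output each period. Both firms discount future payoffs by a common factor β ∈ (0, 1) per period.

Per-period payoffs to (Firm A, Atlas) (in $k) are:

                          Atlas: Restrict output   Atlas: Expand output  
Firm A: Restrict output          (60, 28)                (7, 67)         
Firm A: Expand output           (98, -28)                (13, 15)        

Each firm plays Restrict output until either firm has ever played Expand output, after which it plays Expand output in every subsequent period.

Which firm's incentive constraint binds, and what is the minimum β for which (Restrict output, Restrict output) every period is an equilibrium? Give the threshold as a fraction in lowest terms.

Firm A: cooperation gives 60 each period; deviation gives 98 once then 13 forever.
  60/(1−β) ≥ 98 + 13β/(1−β) ⇒ β ≥ 38/85.
Atlas: cooperation gives 28 each period; deviation gives 67 once then 15 forever.
  β ≥ 39/52 = 3/4.
Both must hold, so the binding constraint is Atlas's: β ≥ 3/4.

Atlas; β ≥ 3/4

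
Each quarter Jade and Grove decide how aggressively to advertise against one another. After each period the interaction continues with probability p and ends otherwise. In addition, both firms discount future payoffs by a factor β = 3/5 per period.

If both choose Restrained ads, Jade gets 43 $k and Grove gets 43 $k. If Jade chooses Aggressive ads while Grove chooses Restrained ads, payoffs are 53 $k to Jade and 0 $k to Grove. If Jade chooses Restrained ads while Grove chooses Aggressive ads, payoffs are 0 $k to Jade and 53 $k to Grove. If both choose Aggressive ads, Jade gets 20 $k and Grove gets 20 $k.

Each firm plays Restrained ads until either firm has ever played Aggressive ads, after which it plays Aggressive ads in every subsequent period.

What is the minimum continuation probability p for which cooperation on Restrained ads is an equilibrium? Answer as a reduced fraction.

Expected continuation weight on next period's payoff is β·p = 3/5·p, which plays the role of the discount factor.
Cooperation requires 3/5·p ≥ (53−43)/(53−20) = 10/33, hence p ≥ 50/99.

50/99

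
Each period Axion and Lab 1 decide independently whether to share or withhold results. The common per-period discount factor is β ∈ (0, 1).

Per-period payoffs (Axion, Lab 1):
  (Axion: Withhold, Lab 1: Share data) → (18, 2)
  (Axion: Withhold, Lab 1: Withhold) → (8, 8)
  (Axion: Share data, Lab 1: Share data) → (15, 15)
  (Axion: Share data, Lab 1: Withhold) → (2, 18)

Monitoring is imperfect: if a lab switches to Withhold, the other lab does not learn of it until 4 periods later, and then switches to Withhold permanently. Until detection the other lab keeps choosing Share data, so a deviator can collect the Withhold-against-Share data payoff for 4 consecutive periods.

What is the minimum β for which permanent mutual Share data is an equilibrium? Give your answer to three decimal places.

0.740

Deviating for the 4 undetected periods gains 18−15 = 3 per period over cooperation, then loses 15−8 = 7 per period forever once punishment starts.
Gain: 3(1 + β + … + β^3); loss: 7·β^4/(1−β).
No profitable deviation ⇔ 3(1−β^4) ≤ 7·β^4, i.e. β^4 ≥ 3/(3+7) = 3/10.
Hence β ≥ (3/10)^(1/4) ≈ 0.740.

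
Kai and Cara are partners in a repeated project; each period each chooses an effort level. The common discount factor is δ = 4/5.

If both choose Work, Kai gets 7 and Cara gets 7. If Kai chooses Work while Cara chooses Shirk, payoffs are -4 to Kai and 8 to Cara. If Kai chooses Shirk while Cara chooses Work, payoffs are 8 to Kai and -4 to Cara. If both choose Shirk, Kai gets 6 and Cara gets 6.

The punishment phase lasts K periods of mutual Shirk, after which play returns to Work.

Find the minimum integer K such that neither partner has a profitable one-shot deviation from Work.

2

IC: δ(1−δ^K)/(1−δ) ≥ (8−7)/(7−6) = 1.
With δ = 4/5: need 1 − δ^K ≥ 1·(1−4/5)/(4/5), i.e. δ^K ≤ 0.7500.
Since (4/5)^1 = 0.8000 and (4/5)^2 = 0.6400, the smallest such K is 2.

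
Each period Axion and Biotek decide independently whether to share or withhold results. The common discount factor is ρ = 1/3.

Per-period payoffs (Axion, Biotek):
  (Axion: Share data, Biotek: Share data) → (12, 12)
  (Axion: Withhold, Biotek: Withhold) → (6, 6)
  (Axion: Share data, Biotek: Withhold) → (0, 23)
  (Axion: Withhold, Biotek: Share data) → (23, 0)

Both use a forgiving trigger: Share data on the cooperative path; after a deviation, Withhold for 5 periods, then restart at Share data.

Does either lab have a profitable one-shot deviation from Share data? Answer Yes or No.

Yes

Comparing payoff streams over the 6 periods until play realigns: cooperate → 12(1+ρ+…+ρ^5); deviate → 23 + 6(ρ+…+ρ^5).
Cooperation is sustained iff (12−6)(ρ+…+ρ^5) ≥ 23−12.
ρ+…+ρ^5 = 1/3·(1−(1/3)^5)/(1−1/3) = 0.4979, and (23−12)/(12−6) = 1.8333.
0.4979 < 1.8333, so cooperation is not sustainable.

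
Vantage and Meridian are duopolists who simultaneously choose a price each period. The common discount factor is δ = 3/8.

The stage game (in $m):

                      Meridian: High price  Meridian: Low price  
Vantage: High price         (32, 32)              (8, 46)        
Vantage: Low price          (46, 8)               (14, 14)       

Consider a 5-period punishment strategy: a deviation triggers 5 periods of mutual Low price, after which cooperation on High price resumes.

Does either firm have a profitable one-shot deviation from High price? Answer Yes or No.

Yes

Comparing payoff streams over the 6 periods until play realigns: cooperate → 32(1+δ+…+δ^5); deviate → 46 + 14(δ+…+δ^5).
Cooperation is sustained iff (32−14)(δ+…+δ^5) ≥ 46−32.
δ+…+δ^5 = 3/8·(1−(3/8)^5)/(1−3/8) = 0.5956, and (46−32)/(32−14) = 0.7778.
0.5956 < 0.7778, so cooperation is not sustainable.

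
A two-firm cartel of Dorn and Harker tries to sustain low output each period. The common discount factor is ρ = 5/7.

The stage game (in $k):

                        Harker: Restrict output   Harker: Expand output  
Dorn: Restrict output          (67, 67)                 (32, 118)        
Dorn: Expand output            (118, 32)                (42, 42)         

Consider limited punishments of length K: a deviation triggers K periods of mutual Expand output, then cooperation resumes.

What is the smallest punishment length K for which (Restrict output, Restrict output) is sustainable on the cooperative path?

6

Need Σ_{k=1}^{K} ρ^k ≥ (118−67)/(67−42) = 2.0400 at ρ = 5/7.
At K = 5 the sum is 2.0352 < 2.0400; at K = 6 it is 2.1680 ≥ 2.0400.
So the minimum punishment length is K = 6.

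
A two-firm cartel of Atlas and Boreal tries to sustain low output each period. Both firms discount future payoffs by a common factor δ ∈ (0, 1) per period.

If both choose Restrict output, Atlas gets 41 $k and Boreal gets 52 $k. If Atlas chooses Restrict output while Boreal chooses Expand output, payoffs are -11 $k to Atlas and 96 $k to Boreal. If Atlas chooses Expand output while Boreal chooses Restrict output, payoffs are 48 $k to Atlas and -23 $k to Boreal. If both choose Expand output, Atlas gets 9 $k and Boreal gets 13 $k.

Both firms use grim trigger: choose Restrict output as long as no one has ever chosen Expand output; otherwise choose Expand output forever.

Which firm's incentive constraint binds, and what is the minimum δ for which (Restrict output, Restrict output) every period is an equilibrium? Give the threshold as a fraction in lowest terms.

Boreal; δ ≥ 44/83

Atlas: cooperation gives 41 each period; deviation gives 48 once then 9 forever.
  41/(1−δ) ≥ 48 + 9δ/(1−δ) ⇒ δ ≥ 7/39.
Boreal: cooperation gives 52 each period; deviation gives 96 once then 13 forever.
  δ ≥ 44/83.
Both must hold, so the binding constraint is Boreal's: δ ≥ 44/83.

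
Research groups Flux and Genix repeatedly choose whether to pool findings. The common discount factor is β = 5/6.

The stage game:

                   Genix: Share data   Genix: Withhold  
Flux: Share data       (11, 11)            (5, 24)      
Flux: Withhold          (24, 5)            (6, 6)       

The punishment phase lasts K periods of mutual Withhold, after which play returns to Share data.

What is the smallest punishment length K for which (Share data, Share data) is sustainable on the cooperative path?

5

No profitable deviation requires (11−6)(β+…+β^K) ≥ 24−11, i.e. β+…+β^K ≥ 13/5 ≈ 2.6000.
With β = 5/6, the partial sums are K=1: 0.8333, K=2: 1.5278, K=3: 2.1065, K=4: 2.5887, K=5: 2.9906.
K = 5 is the first length at which the sum reaches 2.6000.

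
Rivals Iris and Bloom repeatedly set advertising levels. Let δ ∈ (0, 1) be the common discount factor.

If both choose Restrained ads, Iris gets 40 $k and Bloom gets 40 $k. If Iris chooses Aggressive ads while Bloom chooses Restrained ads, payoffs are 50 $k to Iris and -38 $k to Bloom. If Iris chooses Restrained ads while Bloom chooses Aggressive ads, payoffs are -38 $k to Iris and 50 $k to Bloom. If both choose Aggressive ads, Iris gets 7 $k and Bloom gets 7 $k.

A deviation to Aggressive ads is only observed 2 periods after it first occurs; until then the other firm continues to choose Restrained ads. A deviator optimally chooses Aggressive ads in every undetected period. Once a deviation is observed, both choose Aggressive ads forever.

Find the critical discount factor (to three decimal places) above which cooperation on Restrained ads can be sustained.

0.482

The best deviation is to choose Aggressive ads for all 2 undetected periods, earning 50 each, then 7 forever once detected.
Deviation value: 50(1−δ^2)/(1−δ) + 7δ^2/(1−δ); cooperation value: 40/(1−δ).
IC: 40 ≥ 50(1−δ^2) + 7δ^2 = 50 − 43δ^2.
So δ^2 ≥ 10/43, giving δ ≥ (10/43)^(1/2) ≈ 0.482.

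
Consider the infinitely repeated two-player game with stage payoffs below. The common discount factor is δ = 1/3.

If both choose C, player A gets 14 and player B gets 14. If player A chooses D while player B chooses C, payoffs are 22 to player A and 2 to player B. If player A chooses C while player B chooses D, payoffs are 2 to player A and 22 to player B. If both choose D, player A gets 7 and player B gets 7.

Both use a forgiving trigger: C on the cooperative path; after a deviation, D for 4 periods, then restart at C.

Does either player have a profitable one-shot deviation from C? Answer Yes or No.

Comparing payoff streams over the 5 periods until play realigns: cooperate → 14(1+δ+…+δ^4); deviate → 22 + 7(δ+…+δ^4).
Cooperation is sustained iff (14−7)(δ+…+δ^4) ≥ 22−14.
δ+…+δ^4 = 1/3·(1−(1/3)^4)/(1−1/3) = 0.4938, and (22−14)/(14−7) = 1.1429.
0.4938 < 1.1429, so cooperation is not sustainable.

Yes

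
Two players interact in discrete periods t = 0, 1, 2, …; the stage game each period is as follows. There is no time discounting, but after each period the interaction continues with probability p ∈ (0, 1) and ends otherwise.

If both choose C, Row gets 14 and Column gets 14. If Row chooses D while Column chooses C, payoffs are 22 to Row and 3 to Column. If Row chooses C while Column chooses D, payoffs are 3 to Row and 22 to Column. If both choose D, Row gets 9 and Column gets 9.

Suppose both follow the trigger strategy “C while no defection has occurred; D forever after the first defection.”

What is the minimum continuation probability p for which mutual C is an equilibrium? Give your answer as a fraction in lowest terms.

Expected cooperation value is 14 + p·14 + p²·14 + … = 14/(1−p); deviation gives 22 + p·9/(1−p).
14 ≥ 22(1−p) + 9p ⇒ 13p ≥ 8 ⇒ p ≥ 8/13.

8/13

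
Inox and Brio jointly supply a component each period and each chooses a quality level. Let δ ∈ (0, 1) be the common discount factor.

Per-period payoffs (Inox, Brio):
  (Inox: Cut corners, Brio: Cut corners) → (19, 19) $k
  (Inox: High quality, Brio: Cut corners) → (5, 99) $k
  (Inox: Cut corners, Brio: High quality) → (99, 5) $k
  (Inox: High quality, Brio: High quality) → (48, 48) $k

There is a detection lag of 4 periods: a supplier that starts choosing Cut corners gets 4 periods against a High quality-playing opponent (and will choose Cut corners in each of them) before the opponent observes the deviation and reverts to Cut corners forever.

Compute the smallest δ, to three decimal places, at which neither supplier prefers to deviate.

0.894

A deviator earns 99 for 4 periods, then 19 forever; cooperating earns 48 forever. Multiplying the IC by (1−δ):
48 ≥ 99(1−δ^4) + 19δ^4, so 80·δ^4 ≥ 51 and δ^4 ≥ 51/80.
δ ≥ (51/80)^(1/4) ≈ 0.894.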